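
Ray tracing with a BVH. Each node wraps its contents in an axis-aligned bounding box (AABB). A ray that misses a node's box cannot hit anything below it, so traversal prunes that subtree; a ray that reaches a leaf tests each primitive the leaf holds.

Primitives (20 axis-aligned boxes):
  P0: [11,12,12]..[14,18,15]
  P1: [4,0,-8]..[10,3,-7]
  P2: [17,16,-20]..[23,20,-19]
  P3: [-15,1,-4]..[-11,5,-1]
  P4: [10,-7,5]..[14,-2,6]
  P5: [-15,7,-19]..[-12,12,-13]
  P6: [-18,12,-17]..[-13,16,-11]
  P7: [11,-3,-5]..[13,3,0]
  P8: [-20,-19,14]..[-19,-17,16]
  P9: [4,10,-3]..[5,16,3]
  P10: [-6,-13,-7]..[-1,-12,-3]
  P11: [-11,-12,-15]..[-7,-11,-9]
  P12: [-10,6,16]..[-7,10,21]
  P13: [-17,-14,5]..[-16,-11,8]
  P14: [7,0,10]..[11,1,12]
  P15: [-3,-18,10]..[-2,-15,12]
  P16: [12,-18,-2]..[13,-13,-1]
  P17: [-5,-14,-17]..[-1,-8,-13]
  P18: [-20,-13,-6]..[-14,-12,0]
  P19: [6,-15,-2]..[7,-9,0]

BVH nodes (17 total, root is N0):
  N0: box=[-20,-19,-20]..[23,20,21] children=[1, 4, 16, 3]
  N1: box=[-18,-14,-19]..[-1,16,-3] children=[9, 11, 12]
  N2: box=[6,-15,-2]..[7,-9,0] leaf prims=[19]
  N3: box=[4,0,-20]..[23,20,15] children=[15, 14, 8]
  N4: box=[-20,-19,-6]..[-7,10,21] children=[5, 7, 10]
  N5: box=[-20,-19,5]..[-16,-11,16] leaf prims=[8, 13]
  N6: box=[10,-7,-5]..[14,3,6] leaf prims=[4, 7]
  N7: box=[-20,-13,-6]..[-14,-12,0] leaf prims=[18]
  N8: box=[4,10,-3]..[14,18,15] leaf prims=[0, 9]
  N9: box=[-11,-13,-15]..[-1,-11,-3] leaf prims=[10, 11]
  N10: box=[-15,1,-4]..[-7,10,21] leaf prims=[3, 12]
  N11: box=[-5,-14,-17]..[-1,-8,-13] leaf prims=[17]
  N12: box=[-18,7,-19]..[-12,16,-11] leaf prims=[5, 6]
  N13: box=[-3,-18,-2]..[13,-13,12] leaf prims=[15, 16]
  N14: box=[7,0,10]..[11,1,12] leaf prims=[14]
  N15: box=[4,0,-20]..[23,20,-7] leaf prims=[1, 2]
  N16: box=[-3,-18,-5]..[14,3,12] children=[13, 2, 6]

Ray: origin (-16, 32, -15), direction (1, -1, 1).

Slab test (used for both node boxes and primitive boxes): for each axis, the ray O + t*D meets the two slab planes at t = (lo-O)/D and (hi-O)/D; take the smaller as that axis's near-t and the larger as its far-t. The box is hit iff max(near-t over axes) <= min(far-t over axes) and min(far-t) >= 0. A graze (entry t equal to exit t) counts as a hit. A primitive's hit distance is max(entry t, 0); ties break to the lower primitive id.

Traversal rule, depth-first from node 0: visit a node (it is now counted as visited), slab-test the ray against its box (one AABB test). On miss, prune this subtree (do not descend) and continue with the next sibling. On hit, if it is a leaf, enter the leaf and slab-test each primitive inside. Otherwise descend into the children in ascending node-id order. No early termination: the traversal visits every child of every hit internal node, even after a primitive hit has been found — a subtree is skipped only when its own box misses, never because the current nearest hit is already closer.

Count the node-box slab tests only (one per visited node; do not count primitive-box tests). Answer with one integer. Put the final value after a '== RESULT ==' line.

Traverse from the root:
N0 x:[-4,39] y:[12,51] z:[-5,36] -> hit [12,36], descend [1, 3, 4, 16]
  N1 x:[-2,15] y:[16,46] z:[-4,12] -> miss, prune
  N3 x:[20,39] y:[12,32] z:[-5,30] -> hit [20,30], descend [8, 14, 15]
    N8 x:[20,30] y:[14,22] z:[12,30] -> hit [20,22] leaf, test {P0(miss), P9(miss)}
    N14 x:[23,27] y:[31,32] z:[25,27] -> miss, prune
    N15 x:[20,39] y:[12,32] z:[-5,8] -> miss, prune
  N4 x:[-4,9] y:[22,51] z:[9,36] -> miss, prune
  N16 x:[13,30] y:[29,50] z:[10,27] -> miss, prune

order=[0, 1, 3, 8, 14, 15, 4, 16]  |boxes|=8  |leaves|=1  hit=miss

== RESULT ==
8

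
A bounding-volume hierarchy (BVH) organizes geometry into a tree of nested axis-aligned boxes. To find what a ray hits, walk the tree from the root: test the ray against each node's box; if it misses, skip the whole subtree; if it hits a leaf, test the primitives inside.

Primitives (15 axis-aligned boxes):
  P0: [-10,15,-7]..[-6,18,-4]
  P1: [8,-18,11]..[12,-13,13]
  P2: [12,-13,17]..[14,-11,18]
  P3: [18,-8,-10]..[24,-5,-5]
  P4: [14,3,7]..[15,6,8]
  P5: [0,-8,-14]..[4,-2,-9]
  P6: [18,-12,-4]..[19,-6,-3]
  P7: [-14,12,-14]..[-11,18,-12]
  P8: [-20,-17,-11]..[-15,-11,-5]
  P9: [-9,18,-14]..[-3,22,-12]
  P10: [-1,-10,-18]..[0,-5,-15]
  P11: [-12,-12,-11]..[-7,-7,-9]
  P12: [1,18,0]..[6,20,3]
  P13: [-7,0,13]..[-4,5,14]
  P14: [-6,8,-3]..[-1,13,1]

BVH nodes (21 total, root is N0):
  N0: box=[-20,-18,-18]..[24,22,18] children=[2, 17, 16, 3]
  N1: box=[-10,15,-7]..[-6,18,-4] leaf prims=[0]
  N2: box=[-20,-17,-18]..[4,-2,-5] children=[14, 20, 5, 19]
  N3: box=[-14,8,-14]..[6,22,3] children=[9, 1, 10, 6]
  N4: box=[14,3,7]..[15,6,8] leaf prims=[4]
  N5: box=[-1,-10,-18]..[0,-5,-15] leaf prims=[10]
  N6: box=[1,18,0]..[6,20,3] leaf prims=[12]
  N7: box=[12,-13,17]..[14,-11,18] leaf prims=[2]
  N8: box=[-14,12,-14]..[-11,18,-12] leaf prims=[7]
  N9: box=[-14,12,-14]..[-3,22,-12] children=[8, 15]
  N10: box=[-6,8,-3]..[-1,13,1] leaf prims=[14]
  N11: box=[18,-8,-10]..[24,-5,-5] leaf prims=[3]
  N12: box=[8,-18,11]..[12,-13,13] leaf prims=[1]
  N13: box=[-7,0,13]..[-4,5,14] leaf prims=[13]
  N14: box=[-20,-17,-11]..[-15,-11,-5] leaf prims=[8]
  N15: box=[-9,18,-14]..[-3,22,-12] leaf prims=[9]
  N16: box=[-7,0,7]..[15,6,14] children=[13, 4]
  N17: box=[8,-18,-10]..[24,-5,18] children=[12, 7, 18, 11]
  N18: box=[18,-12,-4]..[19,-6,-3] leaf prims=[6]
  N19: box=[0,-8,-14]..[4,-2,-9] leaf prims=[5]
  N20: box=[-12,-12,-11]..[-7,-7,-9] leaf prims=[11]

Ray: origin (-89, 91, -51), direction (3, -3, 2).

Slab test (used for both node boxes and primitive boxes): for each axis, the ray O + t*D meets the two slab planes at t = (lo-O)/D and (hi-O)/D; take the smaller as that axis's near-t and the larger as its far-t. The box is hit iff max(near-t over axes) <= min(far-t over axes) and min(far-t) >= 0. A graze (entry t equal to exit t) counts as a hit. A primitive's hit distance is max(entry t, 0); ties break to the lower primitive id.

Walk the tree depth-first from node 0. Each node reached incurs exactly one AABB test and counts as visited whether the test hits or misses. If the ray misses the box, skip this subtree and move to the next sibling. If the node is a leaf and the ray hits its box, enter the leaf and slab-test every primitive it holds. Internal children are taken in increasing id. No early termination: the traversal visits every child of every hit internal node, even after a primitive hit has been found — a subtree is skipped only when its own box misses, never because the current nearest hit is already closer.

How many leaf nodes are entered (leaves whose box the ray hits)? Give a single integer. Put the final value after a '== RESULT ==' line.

Traverse from the root:
N0 x:[23,113/3] y:[23,109/3] z:[33/2,69/2] -> hit [23,69/2], descend [2, 3, 16, 17]
  N2 x:[23,31] y:[31,36] z:[33/2,23] -> miss, prune
  N3 x:[25,95/3] y:[23,83/3] z:[37/2,27] -> hit [25,27], descend [1, 6, 9, 10]
    N1 x:[79/3,83/3] y:[73/3,76/3] z:[22,47/2] -> miss, prune
    N6 x:[30,95/3] y:[71/3,73/3] z:[51/2,27] -> miss, prune
    N9 x:[25,86/3] y:[23,79/3] z:[37/2,39/2] -> miss, prune
    N10 x:[83/3,88/3] y:[26,83/3] z:[24,26] -> miss, prune
  N16 x:[82/3,104/3] y:[85/3,91/3] z:[29,65/2] -> hit [29,91/3], descend [4, 13]
    N4 x:[103/3,104/3] y:[85/3,88/3] z:[29,59/2] -> miss, prune
    N13 x:[82/3,85/3] y:[86/3,91/3] z:[32,65/2] -> miss, prune
  N17 x:[97/3,113/3] y:[32,109/3] z:[41/2,69/2] -> hit [97/3,69/2], descend [7, 11, 12, 18]
    N7 x:[101/3,103/3] y:[34,104/3] z:[34,69/2] -> hit [34,103/3] leaf, test {P2@t=34}
    N11 x:[107/3,113/3] y:[32,33] z:[41/2,23] -> miss, prune
    N12 x:[97/3,101/3] y:[104/3,109/3] z:[31,32] -> miss, prune
    N18 x:[107/3,36] y:[97/3,103/3] z:[47/2,24] -> miss, prune

15 AABB tests over nodes [0, 2, 3, 1, 6, 9, 10, 16, 4, 13, 17, 7, 11, 12, 18]; 1 leaf entered; closest P2.

== RESULT ==
1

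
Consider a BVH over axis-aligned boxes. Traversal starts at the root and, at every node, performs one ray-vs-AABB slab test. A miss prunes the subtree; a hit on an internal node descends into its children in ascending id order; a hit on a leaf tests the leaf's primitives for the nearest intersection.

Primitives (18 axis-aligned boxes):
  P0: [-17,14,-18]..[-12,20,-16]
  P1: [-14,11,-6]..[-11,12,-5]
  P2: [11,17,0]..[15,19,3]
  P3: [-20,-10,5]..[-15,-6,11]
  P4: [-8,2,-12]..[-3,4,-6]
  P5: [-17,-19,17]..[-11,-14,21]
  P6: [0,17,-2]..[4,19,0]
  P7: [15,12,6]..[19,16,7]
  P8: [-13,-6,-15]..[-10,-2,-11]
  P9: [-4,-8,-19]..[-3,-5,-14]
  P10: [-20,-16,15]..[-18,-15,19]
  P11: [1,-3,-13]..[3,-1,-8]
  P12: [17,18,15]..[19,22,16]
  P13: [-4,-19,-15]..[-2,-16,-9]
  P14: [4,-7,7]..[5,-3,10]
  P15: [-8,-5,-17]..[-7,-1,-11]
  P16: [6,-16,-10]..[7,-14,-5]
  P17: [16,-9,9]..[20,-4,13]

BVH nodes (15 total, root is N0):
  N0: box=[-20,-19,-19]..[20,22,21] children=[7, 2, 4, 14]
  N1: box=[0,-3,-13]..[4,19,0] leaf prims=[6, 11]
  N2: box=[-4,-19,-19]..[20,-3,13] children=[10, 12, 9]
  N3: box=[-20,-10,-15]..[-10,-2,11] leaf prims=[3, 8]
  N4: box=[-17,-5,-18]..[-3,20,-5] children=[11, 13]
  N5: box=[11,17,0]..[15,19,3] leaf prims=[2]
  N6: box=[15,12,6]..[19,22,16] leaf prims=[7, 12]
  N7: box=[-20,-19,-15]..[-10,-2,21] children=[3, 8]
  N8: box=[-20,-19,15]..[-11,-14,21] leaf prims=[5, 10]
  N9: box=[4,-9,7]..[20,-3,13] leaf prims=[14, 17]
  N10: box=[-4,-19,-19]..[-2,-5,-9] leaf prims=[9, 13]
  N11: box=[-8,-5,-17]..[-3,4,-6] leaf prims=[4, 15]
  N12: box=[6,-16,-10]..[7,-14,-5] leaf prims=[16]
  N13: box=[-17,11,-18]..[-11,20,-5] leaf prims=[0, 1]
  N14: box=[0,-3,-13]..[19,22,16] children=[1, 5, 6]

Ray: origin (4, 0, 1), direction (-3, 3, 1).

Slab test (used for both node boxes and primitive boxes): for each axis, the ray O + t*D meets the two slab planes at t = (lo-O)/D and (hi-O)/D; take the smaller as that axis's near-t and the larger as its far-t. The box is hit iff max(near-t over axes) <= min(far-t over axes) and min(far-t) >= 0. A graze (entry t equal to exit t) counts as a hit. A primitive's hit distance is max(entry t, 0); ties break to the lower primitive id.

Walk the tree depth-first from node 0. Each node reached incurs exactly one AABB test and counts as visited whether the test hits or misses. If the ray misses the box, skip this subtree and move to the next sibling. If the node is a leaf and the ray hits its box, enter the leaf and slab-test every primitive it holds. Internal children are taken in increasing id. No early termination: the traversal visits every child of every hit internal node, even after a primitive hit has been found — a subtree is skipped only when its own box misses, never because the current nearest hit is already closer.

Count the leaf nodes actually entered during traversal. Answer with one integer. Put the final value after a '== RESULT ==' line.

Trace the traversal:
N0 x:[-16/3,8] y:[-19/3,22/3] z:[-20,20] -> hit [-16/3,22/3], descend [2, 4, 7, 14]
  N2 x:[-16/3,8/3] y:[-19/3,-1] z:[-20,12] -> miss, prune
  N4 x:[7/3,7] y:[-5/3,20/3] z:[-19,-6] -> miss, prune
  N7 x:[14/3,8] y:[-19/3,-2/3] z:[-16,20] -> miss, prune
  N14 x:[-5,4/3] y:[-1,22/3] z:[-14,15] -> hit [-1,4/3], descend [1, 5, 6]
    N1 x:[0,4/3] y:[-1,19/3] z:[-14,-1] -> miss, prune
    N5 x:[-11/3,-7/3] y:[17/3,19/3] z:[-1,2] -> miss, prune
    N6 x:[-5,-11/3] y:[4,22/3] z:[5,15] -> miss, prune

Summary -> nodes [0, 2, 4, 7, 14, 1, 5, 6]; box-tests=8; leaf-entries=0; first=miss

== RESULT ==
0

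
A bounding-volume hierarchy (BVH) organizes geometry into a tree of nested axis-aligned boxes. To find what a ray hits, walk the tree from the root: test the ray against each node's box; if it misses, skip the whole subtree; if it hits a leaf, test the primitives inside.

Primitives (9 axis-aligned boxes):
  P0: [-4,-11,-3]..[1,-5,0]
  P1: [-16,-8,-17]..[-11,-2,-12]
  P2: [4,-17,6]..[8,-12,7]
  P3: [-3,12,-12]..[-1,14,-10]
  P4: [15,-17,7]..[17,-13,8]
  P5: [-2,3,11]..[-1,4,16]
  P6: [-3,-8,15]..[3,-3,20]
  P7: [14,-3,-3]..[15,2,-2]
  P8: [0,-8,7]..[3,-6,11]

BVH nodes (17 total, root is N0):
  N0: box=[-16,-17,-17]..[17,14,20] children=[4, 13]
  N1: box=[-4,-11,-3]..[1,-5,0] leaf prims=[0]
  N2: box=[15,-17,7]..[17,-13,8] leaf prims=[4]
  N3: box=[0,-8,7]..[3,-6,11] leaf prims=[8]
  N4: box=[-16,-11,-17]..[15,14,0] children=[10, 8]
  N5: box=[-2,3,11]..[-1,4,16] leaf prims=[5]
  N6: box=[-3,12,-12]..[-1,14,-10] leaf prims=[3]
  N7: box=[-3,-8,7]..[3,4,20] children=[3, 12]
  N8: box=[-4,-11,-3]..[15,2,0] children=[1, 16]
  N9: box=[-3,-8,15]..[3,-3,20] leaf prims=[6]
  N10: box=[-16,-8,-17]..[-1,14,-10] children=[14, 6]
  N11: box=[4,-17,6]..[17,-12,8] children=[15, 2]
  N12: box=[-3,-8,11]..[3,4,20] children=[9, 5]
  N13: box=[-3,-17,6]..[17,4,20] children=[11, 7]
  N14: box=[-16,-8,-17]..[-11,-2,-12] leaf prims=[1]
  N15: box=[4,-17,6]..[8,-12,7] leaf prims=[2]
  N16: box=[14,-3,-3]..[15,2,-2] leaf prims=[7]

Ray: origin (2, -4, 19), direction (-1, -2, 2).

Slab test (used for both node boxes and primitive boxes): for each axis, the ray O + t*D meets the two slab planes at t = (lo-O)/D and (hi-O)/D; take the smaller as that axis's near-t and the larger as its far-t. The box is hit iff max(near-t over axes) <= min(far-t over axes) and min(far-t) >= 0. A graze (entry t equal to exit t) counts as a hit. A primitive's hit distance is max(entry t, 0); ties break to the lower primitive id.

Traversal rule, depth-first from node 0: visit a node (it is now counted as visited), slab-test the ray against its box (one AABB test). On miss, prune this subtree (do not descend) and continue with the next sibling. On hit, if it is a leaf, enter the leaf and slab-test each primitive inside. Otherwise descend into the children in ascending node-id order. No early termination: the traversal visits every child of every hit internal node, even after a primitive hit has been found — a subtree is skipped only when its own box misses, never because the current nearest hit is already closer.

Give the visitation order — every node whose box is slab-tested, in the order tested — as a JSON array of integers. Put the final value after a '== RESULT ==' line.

Traverse from the root:
N0 x:[-15,18] y:[-9,13/2] z:[-18,1/2] -> hit [-9,1/2], descend [4, 13]
  N4 x:[-13,18] y:[-9,7/2] z:[-18,-19/2] -> miss, prune
  N13 x:[-15,5] y:[-4,13/2] z:[-13/2,1/2] -> hit [-4,1/2], descend [7, 11]
    N7 x:[-1,5] y:[-4,2] z:[-6,1/2] -> hit [-1,1/2], descend [3, 12]
      N3 x:[-1,2] y:[1,2] z:[-6,-4] -> miss, prune
      N12 x:[-1,5] y:[-4,2] z:[-4,1/2] -> hit [-1,1/2], descend [5, 9]
        N5 x:[3,4] y:[-4,-7/2] z:[-4,-3/2] -> miss, prune
        N9 x:[-1,5] y:[-1/2,2] z:[-2,1/2] -> hit [-1/2,1/2] leaf, test {P6@t=0}
    N11 x:[-15,-2] y:[4,13/2] z:[-13/2,-11/2] -> miss, prune

Summary -> nodes [0, 4, 13, 7, 3, 12, 5, 9, 11]; box-tests=9; leaf-entries=1; first=P6

== RESULT ==
[0, 4, 13, 7, 3, 12, 5, 9, 11]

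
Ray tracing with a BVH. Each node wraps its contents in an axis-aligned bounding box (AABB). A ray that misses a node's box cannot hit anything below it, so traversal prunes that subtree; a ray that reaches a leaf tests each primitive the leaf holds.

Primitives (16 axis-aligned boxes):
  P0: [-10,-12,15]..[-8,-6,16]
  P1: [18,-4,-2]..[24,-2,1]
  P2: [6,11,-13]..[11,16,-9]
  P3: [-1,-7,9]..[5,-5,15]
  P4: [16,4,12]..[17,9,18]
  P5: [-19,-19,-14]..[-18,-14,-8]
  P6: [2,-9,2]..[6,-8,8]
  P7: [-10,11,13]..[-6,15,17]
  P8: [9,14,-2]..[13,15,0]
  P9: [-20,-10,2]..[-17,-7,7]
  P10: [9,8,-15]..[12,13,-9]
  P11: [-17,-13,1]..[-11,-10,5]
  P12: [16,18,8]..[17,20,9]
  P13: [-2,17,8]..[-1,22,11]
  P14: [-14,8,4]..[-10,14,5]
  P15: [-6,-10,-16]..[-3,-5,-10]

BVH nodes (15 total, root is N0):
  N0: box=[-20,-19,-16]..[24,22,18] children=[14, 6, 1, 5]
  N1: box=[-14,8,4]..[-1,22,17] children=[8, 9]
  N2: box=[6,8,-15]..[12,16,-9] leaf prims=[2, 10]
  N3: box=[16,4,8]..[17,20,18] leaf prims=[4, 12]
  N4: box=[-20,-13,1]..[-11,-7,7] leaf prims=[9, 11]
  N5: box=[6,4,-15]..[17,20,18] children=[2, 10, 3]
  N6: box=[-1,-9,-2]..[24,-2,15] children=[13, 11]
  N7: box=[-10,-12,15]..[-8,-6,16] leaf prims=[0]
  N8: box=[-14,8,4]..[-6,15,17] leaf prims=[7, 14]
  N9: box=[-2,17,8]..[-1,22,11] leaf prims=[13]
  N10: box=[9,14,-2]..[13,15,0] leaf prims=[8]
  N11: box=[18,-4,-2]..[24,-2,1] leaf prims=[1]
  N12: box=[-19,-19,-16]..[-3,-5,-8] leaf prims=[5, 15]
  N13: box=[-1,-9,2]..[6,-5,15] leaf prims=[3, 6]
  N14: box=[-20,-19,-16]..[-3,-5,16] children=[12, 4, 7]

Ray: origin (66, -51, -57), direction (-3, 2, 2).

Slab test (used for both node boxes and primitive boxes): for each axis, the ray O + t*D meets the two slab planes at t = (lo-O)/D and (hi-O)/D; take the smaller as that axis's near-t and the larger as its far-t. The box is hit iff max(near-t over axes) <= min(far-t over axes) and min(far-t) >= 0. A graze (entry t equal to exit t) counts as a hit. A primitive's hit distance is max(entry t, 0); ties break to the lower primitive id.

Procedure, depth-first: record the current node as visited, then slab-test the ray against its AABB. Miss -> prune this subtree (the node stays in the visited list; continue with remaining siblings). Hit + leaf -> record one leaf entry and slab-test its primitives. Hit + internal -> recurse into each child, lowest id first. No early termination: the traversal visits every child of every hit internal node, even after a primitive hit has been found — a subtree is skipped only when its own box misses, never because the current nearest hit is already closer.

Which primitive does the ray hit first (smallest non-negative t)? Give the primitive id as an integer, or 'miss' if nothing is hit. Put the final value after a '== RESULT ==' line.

Walk:
N0 x:[14,86/3] y:[16,73/2] z:[41/2,75/2] -> hit [41/2,86/3], descend [1, 5, 6, 14]
  N1 x:[67/3,80/3] y:[59/2,73/2] z:[61/2,37] -> miss, prune
  N5 x:[49/3,20] y:[55/2,71/2] z:[21,75/2] -> miss, prune
  N6 x:[14,67/3] y:[21,49/2] z:[55/2,36] -> miss, prune
  N14 x:[23,86/3] y:[16,23] z:[41/2,73/2] -> hit [23,23], descend [4, 7, 12]
    N4 x:[77/3,86/3] y:[19,22] z:[29,32] -> miss, prune
    N7 x:[74/3,76/3] y:[39/2,45/2] z:[36,73/2] -> miss, prune
    N12 x:[23,85/3] y:[16,23] z:[41/2,49/2] -> hit [23,23] leaf, test {P5(miss), P15@t=23}

Visited [0, 1, 5, 6, 14, 4, 7, 12]. Tests: 8 box, 1 leaf. Nearest: P15.

== RESULT ==
15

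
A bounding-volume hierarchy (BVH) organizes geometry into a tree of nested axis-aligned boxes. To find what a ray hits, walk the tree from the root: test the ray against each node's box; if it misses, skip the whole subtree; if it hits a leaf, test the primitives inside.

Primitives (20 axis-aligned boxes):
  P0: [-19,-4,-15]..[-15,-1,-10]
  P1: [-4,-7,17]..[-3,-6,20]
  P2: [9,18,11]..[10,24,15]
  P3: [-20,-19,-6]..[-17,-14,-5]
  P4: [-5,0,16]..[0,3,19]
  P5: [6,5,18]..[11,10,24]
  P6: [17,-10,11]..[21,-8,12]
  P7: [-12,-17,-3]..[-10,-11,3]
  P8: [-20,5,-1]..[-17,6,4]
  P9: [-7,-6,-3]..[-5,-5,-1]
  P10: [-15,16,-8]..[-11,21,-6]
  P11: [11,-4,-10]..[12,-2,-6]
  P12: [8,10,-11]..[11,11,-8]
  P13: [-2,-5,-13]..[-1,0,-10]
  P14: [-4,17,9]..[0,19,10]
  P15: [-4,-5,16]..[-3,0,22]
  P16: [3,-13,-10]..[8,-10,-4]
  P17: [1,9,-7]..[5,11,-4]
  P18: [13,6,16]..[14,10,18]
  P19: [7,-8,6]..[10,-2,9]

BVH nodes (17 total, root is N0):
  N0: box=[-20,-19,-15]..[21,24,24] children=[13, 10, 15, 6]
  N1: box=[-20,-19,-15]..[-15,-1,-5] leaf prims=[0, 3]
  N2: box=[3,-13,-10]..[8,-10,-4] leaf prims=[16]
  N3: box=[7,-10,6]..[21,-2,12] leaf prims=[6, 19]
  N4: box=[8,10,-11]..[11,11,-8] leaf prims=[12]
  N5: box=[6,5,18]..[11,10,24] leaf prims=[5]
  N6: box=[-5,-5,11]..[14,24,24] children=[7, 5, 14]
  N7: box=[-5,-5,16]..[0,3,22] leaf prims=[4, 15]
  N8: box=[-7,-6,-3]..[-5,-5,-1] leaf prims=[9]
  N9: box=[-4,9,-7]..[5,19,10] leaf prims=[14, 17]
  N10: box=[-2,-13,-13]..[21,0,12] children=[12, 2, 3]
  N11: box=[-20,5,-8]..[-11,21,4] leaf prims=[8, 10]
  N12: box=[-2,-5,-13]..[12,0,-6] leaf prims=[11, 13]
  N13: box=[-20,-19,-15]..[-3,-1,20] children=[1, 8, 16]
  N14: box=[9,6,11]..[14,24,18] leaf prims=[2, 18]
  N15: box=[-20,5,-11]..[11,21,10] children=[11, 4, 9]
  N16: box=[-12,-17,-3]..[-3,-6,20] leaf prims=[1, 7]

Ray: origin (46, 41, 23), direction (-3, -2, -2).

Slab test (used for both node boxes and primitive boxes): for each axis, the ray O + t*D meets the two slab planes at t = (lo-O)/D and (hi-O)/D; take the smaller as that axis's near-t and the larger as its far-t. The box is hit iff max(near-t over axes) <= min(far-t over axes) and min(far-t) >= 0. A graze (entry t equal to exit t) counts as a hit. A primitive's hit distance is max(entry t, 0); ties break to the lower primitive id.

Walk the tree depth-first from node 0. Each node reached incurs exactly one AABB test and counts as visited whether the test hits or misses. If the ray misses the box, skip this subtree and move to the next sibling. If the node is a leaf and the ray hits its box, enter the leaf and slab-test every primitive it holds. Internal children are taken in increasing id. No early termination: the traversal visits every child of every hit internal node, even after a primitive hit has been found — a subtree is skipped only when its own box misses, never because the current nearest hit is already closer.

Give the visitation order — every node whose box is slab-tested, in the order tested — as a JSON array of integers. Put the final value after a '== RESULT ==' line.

Traverse from the root:
N0 x:[25/3,22] y:[17/2,30] z:[-1/2,19] -> hit [17/2,19], descend [6, 10, 13, 15]
  N6 x:[32/3,17] y:[17/2,23] z:[-1/2,6] -> miss, prune
  N10 x:[25/3,16] y:[41/2,27] z:[11/2,18] -> miss, prune
  N13 x:[49/3,22] y:[21,30] z:[3/2,19] -> miss, prune
  N15 x:[35/3,22] y:[10,18] z:[13/2,17] -> hit [35/3,17], descend [4, 9, 11]
    N4 x:[35/3,38/3] y:[15,31/2] z:[31/2,17] -> miss, prune
    N9 x:[41/3,50/3] y:[11,16] z:[13/2,15] -> hit [41/3,15] leaf, test {P14(miss), P17@t=15}
    N11 x:[19,22] y:[10,18] z:[19/2,31/2] -> miss, prune

Visited [0, 6, 10, 13, 15, 4, 9, 11]. Tests: 8 box, 1 leaf. Nearest: P17.

== RESULT ==
[0, 6, 10, 13, 15, 4, 9, 11]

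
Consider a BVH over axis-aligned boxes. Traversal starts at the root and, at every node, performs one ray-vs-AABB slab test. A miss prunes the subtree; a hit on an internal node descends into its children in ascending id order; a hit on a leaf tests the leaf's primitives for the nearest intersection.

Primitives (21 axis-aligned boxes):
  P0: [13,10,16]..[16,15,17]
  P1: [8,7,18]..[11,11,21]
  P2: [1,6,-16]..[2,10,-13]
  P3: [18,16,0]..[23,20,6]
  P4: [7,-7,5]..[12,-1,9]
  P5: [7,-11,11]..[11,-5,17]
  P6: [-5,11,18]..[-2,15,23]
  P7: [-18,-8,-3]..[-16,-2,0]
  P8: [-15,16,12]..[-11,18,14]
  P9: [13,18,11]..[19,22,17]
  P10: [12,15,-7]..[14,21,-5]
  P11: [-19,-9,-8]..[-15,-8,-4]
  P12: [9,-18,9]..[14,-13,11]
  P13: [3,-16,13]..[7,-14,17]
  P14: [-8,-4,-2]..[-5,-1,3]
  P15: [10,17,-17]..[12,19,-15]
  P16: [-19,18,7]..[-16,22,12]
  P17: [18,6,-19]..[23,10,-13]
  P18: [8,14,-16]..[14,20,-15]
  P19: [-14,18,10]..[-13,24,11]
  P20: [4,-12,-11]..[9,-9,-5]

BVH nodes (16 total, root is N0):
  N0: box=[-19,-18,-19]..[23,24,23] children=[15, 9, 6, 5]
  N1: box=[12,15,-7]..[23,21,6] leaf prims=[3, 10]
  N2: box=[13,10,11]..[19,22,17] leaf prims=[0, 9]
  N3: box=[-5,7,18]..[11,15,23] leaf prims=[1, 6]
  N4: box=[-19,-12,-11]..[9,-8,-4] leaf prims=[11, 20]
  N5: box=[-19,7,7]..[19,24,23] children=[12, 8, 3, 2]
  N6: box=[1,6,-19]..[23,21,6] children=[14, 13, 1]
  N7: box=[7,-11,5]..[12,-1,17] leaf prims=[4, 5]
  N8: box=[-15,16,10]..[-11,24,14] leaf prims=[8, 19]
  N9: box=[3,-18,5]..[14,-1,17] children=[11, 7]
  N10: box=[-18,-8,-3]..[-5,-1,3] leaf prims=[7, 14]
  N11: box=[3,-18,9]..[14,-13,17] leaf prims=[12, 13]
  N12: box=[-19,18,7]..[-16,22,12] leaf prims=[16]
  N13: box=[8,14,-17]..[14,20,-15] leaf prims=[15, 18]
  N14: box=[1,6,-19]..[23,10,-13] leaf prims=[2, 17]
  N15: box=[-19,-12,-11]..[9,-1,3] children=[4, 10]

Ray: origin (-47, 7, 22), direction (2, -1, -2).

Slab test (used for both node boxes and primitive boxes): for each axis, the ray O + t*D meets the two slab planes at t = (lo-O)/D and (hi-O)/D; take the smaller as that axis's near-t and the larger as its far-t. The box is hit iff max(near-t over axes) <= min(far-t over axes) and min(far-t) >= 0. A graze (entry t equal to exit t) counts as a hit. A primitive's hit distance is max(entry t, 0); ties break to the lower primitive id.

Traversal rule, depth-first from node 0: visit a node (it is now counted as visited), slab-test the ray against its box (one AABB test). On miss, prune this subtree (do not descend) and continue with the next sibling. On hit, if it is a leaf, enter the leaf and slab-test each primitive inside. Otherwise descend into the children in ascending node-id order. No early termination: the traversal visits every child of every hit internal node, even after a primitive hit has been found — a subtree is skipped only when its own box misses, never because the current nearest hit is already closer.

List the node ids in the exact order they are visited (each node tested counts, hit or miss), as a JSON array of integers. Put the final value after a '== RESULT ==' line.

Trace the traversal:
N0 x:[14,35] y:[-17,25] z:[-1/2,41/2] -> hit [14,41/2], descend [5, 6, 9, 15]
  N5 x:[14,33] y:[-17,0] z:[-1/2,15/2] -> miss, prune
  N6 x:[24,35] y:[-14,1] z:[8,41/2] -> miss, prune
  N9 x:[25,61/2] y:[8,25] z:[5/2,17/2] -> miss, prune
  N15 x:[14,28] y:[8,19] z:[19/2,33/2] -> hit [14,33/2], descend [4, 10]
    N4 x:[14,28] y:[15,19] z:[13,33/2] -> hit [15,33/2] leaf, test {P11@t=15, P20(miss)}
    N10 x:[29/2,21] y:[8,15] z:[19/2,25/2] -> miss, prune

order=[0, 5, 6, 9, 15, 4, 10]  |boxes|=7  |leaves|=1  hit=P11

== RESULT ==
[0, 5, 6, 9, 15, 4, 10]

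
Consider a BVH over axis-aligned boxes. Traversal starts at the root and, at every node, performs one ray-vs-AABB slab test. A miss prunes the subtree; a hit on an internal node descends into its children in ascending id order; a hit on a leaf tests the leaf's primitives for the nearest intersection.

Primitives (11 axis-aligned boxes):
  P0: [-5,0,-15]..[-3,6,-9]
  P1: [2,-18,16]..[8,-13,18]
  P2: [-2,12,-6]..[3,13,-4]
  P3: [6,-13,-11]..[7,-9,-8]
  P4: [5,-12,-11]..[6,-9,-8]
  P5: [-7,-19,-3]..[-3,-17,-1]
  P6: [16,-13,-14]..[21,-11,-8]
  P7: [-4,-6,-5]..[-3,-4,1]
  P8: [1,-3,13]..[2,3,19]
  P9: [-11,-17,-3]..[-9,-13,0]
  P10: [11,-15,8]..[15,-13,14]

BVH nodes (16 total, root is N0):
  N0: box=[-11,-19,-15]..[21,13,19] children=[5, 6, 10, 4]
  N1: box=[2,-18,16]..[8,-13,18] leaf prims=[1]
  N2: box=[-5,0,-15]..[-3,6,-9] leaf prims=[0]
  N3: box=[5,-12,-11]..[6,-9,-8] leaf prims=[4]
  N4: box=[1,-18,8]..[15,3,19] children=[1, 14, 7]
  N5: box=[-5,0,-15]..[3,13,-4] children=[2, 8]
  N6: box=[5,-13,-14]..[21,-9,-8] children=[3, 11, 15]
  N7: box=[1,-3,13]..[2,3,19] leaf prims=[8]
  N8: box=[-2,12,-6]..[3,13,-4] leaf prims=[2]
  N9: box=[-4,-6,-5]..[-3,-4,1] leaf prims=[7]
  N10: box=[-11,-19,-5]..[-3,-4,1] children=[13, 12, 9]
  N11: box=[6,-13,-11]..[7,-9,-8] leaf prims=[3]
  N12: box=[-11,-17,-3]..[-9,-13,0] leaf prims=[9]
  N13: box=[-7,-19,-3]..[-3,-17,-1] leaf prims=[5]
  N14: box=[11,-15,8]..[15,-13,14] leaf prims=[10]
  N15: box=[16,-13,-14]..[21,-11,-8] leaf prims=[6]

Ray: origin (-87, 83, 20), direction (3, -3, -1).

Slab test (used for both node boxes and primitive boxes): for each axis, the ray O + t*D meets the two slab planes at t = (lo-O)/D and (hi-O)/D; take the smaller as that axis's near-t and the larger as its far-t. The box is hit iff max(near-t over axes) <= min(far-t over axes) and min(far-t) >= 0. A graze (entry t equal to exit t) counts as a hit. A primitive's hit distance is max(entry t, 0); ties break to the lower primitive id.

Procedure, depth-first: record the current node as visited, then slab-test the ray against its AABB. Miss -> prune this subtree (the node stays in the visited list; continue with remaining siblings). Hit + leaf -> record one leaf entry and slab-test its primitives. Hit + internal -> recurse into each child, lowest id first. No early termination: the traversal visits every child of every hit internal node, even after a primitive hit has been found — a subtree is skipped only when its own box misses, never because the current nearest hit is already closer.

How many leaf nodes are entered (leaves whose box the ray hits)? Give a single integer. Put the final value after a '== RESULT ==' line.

Traverse from the root:
N0 x:[76/3,36] y:[70/3,34] z:[1,35] -> hit [76/3,34], descend [4, 5, 6, 10]
  N4 x:[88/3,34] y:[80/3,101/3] z:[1,12] -> miss, prune
  N5 x:[82/3,30] y:[70/3,83/3] z:[24,35] -> hit [82/3,83/3], descend [2, 8]
    N2 x:[82/3,28] y:[77/3,83/3] z:[29,35] -> miss, prune
    N8 x:[85/3,30] y:[70/3,71/3] z:[24,26] -> miss, prune
  N6 x:[92/3,36] y:[92/3,32] z:[28,34] -> hit [92/3,32], descend [3, 11, 15]
    N3 x:[92/3,31] y:[92/3,95/3] z:[28,31] -> hit [92/3,31] leaf, test {P4@t=92/3}
    N11 x:[31,94/3] y:[92/3,32] z:[28,31] -> hit [31,31] leaf, test {P3@t=31}
    N15 x:[103/3,36] y:[94/3,32] z:[28,34] -> miss, prune
  N10 x:[76/3,28] y:[29,34] z:[19,25] -> miss, prune

10 AABB tests over nodes [0, 4, 5, 2, 8, 6, 3, 11, 15, 10]; 2 leaves entered; closest P4.

== RESULT ==
2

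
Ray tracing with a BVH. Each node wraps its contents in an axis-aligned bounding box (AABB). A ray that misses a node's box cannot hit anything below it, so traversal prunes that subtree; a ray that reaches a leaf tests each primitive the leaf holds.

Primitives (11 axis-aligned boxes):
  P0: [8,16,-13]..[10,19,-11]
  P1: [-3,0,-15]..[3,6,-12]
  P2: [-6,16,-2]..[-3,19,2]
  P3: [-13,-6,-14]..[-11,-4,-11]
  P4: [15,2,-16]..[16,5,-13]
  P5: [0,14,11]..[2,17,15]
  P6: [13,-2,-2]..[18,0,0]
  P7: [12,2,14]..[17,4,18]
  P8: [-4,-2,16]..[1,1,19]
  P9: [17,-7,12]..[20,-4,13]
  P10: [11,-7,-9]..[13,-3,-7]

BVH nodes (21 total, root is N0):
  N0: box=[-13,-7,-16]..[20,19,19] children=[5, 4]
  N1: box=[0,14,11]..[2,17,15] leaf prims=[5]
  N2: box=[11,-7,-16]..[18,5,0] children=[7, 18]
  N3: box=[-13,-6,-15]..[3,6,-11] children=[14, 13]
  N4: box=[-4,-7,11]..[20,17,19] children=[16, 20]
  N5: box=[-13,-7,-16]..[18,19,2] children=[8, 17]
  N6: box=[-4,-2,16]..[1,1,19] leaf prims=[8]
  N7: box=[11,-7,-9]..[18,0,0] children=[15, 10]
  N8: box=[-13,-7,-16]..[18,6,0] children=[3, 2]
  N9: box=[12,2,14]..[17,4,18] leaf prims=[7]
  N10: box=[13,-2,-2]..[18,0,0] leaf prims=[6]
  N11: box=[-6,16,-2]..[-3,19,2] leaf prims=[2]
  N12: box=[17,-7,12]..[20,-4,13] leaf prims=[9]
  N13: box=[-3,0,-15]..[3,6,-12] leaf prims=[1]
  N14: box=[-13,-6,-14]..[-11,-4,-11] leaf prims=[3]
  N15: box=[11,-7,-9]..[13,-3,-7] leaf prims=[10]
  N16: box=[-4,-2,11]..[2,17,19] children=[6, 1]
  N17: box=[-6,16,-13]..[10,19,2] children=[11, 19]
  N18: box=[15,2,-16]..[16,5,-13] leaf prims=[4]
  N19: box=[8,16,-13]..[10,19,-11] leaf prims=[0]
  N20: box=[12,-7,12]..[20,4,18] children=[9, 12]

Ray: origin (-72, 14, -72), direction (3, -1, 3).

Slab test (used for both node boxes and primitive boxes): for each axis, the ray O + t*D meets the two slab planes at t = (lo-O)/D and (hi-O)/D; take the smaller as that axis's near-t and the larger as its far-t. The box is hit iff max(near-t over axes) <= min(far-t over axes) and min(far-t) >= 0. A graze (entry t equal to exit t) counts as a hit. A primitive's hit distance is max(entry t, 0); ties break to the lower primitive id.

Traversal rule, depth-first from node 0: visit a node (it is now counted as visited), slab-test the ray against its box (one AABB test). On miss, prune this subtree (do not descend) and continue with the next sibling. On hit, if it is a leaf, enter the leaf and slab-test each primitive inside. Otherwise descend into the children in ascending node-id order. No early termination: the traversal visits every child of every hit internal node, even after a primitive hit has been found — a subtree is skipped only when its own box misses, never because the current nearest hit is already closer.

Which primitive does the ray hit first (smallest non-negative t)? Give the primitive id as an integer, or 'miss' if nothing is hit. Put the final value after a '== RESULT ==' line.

Walk:
N0 x:[59/3,92/3] y:[-5,21] z:[56/3,91/3] -> hit [59/3,21], descend [4, 5]
  N4 x:[68/3,92/3] y:[-3,21] z:[83/3,91/3] -> miss, prune
  N5 x:[59/3,30] y:[-5,21] z:[56/3,74/3] -> hit [59/3,21], descend [8, 17]
    N8 x:[59/3,30] y:[8,21] z:[56/3,24] -> hit [59/3,21], descend [2, 3]
      N2 x:[83/3,30] y:[9,21] z:[56/3,24] -> miss, prune
      N3 x:[59/3,25] y:[8,20] z:[19,61/3] -> hit [59/3,20], descend [13, 14]
        N13 x:[23,25] y:[8,14] z:[19,20] -> miss, prune
        N14 x:[59/3,61/3] y:[18,20] z:[58/3,61/3] -> hit [59/3,20] leaf, test {P3@t=59/3}
    N17 x:[22,82/3] y:[-5,-2] z:[59/3,74/3] -> miss, prune

Summary -> nodes [0, 4, 5, 8, 2, 3, 13, 14, 17]; box-tests=9; leaf-entries=1; first=P3

== RESULT ==
3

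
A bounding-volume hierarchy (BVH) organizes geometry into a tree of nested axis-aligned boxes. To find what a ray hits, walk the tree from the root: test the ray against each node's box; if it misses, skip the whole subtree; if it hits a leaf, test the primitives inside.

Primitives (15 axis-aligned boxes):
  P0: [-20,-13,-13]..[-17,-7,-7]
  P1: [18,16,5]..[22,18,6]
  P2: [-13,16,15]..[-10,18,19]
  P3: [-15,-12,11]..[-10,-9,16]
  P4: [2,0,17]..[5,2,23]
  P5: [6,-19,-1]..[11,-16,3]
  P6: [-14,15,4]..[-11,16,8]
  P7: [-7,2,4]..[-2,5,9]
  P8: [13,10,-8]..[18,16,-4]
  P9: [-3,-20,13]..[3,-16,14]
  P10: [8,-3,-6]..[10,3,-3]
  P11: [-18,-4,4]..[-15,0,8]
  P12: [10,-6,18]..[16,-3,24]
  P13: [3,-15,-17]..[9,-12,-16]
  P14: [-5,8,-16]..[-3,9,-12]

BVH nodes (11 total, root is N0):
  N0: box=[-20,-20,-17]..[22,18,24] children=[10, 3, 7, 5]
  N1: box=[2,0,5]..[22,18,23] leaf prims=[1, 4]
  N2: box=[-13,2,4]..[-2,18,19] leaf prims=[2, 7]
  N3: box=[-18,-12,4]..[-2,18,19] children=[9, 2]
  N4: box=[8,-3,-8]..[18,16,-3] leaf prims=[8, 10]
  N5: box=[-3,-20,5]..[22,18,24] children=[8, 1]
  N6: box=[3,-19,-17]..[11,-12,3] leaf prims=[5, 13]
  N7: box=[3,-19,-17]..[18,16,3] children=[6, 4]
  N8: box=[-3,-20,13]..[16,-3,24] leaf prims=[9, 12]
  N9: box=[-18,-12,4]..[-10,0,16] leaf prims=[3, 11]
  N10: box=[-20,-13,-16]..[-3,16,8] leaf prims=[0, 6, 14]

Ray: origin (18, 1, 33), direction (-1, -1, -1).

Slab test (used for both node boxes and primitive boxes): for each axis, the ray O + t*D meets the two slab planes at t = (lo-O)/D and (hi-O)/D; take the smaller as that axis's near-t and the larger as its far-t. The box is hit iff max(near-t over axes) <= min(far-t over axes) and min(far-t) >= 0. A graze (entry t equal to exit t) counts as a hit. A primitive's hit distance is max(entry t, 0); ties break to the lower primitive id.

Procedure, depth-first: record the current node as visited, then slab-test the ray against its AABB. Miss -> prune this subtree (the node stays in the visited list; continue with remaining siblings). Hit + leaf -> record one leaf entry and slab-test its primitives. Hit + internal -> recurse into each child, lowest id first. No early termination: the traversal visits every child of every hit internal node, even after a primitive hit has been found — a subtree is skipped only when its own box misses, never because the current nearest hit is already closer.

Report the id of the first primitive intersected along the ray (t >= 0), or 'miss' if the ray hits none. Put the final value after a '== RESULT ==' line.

Walk:
N0 x:[-4,38] y:[-17,21] z:[9,50] -> hit [9,21], descend [3, 5, 7, 10]
  N3 x:[20,36] y:[-17,13] z:[14,29] -> miss, prune
  N5 x:[-4,21] y:[-17,21] z:[9,28] -> hit [9,21], descend [1, 8]
    N1 x:[-4,16] y:[-17,1] z:[10,28] -> miss, prune
    N8 x:[2,21] y:[4,21] z:[9,20] -> hit [9,20] leaf, test {P9@t=19, P12(miss)}
  N7 x:[0,15] y:[-15,20] z:[30,50] -> miss, prune
  N10 x:[21,38] y:[-15,14] z:[25,49] -> miss, prune

7 AABB tests over nodes [0, 3, 5, 1, 8, 7, 10]; 1 leaf entered; closest P9.

== RESULT ==
9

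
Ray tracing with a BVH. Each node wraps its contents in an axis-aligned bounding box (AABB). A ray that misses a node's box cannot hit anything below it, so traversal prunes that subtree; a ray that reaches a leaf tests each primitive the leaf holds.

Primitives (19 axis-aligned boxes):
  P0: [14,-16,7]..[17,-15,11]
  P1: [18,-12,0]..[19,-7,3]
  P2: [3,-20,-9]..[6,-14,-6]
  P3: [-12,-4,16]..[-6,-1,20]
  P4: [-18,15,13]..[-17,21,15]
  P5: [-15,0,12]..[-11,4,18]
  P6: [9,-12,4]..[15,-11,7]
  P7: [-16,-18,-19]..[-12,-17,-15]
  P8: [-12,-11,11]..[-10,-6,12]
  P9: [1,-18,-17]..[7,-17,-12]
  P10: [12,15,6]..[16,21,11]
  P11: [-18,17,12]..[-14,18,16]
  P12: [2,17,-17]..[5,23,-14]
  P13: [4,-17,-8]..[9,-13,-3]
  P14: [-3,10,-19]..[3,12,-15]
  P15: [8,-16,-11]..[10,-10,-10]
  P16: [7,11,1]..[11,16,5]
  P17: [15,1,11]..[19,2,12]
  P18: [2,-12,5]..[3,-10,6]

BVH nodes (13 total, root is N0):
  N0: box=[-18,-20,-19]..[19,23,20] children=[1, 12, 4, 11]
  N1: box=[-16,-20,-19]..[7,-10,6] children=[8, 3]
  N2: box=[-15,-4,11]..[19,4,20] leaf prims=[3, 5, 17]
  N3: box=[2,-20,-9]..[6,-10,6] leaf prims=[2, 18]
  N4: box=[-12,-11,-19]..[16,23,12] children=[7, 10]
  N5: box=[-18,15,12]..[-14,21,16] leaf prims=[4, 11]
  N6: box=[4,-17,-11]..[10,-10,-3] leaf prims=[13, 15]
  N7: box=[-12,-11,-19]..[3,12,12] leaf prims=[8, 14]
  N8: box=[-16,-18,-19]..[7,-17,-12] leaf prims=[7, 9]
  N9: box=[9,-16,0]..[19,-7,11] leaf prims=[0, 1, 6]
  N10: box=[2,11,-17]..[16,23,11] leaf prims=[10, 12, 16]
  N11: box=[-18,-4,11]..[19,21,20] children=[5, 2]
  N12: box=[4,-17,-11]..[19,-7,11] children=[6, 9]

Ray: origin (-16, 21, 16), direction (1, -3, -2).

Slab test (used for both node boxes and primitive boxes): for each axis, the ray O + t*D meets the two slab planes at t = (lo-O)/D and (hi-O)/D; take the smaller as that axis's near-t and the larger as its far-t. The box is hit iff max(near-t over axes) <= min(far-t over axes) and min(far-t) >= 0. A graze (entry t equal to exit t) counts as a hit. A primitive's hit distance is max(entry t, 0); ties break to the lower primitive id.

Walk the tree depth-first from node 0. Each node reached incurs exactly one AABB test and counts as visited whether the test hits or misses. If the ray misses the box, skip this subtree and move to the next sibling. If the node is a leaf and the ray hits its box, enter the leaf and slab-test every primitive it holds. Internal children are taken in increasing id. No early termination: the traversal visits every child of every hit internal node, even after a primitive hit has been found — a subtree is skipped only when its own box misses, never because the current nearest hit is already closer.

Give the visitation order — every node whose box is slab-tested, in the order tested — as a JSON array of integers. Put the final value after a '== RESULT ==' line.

Walk:
N0 x:[-2,35] y:[-2/3,41/3] z:[-2,35/2] -> hit [-2/3,41/3], descend [1, 4, 11, 12]
  N1 x:[0,23] y:[31/3,41/3] z:[5,35/2] -> hit [31/3,41/3], descend [3, 8]
    N3 x:[18,22] y:[31/3,41/3] z:[5,25/2] -> miss, prune
    N8 x:[0,23] y:[38/3,13] z:[14,35/2] -> miss, prune
  N4 x:[4,32] y:[-2/3,32/3] z:[2,35/2] -> hit [4,32/3], descend [7, 10]
    N7 x:[4,19] y:[3,32/3] z:[2,35/2] -> hit [4,32/3] leaf, test {P8(miss), P14(miss)}
    N10 x:[18,32] y:[-2/3,10/3] z:[5/2,33/2] -> miss, prune
  N11 x:[-2,35] y:[0,25/3] z:[-2,5/2] -> hit [0,5/2], descend [2, 5]
    N2 x:[1,35] y:[17/3,25/3] z:[-2,5/2] -> miss, prune
    N5 x:[-2,2] y:[0,2] z:[0,2] -> hit [0,2] leaf, test {P4(miss), P11@t=1}
  N12 x:[20,35] y:[28/3,38/3] z:[5/2,27/2] -> miss, prune

order=[0, 1, 3, 8, 4, 7, 10, 11, 2, 5, 12]  |boxes|=11  |leaves|=2  hit=P11

== RESULT ==
[0, 1, 3, 8, 4, 7, 10, 11, 2, 5, 12]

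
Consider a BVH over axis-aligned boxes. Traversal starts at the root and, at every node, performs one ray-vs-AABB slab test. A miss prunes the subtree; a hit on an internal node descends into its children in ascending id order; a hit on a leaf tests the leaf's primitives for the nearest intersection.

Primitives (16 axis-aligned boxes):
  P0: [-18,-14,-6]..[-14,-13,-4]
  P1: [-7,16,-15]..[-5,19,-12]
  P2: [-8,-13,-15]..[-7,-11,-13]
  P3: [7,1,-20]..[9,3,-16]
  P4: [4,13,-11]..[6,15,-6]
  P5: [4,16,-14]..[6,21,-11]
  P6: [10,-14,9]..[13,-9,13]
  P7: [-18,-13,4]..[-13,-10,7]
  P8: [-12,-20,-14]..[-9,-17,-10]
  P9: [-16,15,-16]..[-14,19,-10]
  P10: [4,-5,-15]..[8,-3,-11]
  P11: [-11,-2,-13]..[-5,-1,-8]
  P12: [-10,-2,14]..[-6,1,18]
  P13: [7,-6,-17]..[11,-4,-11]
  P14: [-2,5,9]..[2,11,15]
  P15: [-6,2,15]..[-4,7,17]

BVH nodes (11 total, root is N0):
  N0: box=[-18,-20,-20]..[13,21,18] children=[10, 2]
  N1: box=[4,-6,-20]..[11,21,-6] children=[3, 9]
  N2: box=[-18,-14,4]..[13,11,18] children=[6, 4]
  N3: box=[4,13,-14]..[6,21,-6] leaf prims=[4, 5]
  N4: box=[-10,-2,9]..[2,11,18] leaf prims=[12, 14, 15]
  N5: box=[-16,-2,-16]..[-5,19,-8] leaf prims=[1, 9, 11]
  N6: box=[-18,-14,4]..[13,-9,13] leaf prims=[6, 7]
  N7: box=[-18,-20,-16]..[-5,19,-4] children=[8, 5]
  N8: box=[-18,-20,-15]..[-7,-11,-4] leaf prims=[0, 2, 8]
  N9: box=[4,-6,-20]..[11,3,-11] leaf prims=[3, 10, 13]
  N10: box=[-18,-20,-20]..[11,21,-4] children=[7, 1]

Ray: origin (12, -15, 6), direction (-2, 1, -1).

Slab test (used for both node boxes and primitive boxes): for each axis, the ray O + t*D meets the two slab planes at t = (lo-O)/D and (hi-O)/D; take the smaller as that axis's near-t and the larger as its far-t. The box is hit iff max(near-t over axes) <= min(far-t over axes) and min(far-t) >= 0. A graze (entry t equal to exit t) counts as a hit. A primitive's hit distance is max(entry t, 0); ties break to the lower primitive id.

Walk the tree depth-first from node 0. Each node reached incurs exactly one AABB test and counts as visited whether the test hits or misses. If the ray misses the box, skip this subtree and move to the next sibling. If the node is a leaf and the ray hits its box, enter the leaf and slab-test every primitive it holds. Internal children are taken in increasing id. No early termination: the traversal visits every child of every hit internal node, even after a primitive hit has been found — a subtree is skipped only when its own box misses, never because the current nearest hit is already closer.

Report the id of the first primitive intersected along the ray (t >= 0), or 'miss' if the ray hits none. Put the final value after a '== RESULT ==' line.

Traverse from the root:
N0 x:[-1/2,15] y:[-5,36] z:[-12,26] -> hit [-1/2,15], descend [2, 10]
  N2 x:[-1/2,15] y:[1,26] z:[-12,2] -> hit [1,2], descend [4, 6]
    N4 x:[5,11] y:[13,26] z:[-12,-3] -> miss, prune
    N6 x:[-1/2,15] y:[1,6] z:[-7,2] -> hit [1,2] leaf, test {P6(miss), P7(miss)}
  N10 x:[1/2,15] y:[-5,36] z:[10,26] -> hit [10,15], descend [1, 7]
    N1 x:[1/2,4] y:[9,36] z:[12,26] -> miss, prune
    N7 x:[17/2,15] y:[-5,34] z:[10,22] -> hit [10,15], descend [5, 8]
      N5 x:[17/2,14] y:[13,34] z:[14,22] -> hit [14,14] leaf, test {P1(miss), P9(miss), P11(miss)}
      N8 x:[19/2,15] y:[-5,4] z:[10,21] -> miss, prune

order=[0, 2, 4, 6, 10, 1, 7, 5, 8]  |boxes|=9  |leaves|=2  hit=miss

== RESULT ==
miss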